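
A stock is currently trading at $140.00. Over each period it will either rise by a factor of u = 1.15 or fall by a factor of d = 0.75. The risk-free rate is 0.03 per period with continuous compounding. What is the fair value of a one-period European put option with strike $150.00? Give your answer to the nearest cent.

$13.05

Risk-neutral probability p = (e^0.03 − 0.75)/(1.15 − 0.75) = 0.2805/0.4000 = 0.7011
Terminal stock prices: S_u = 161, S_d = 105
Terminal payoffs (K − S): max(-11, 0) = 0, max(45, 0) = 45
Node 0 (S = 140): V_0 = e^(−0.03)·[0.7011·0.0000 + 0.2989·45.0000] = 13.0514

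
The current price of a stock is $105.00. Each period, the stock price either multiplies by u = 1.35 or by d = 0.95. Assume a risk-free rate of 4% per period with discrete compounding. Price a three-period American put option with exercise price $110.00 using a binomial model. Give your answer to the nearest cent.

$8.46

Risk-neutral probability p = (1 + 0.04 − 0.95)/(1.35 − 0.95) = 0.0900/0.4000 = 0.2250
Terminal stock prices: S_uuu = 258.3, S_uud = 181.8, S_udd = 127.9, S_ddd = 90.02
Terminal payoffs (K − S): max(-148.3, 0) = 0, max(-71.79, 0) = 0, max(-17.93, 0) = 0, max(19.98, 0) = 19.98
Node uu (S = 191.4): continuation = 1/1.04·[0.2250·0.0000 + 0.7750·0.0000] = 0.0000; exercise value = 0.0000 ≤ continuation, so V_uu = 0.0000
Node ud (S = 134.7): continuation = 1/1.04·[0.2250·0.0000 + 0.7750·0.0000] = 0.0000; exercise value = 0.0000 ≤ continuation, so V_ud = 0.0000
Node dd (S = 94.76): continuation = 1/1.04·[0.2250·0.0000 + 0.7750·19.9756] = 14.8857; exercise value = 15.2375 > continuation, so V_dd = 15.2375 (exercise)
Node u (S = 141.8): continuation = 1/1.04·[0.2250·0.0000 + 0.7750·0.0000] = 0.0000; exercise value = 0.0000 ≤ continuation, so V_u = 0.0000
Node d (S = 99.75): continuation = 1/1.04·[0.2250·0.0000 + 0.7750·15.2375] = 11.3549; exercise value = 10.2500 ≤ continuation, so V_d = 11.3549
Node 0 (S = 105): continuation = 1/1.04·[0.2250·0.0000 + 0.7750·11.3549] = 8.4616; exercise value = 5.0000 ≤ continuation, so V_0 = 8.4616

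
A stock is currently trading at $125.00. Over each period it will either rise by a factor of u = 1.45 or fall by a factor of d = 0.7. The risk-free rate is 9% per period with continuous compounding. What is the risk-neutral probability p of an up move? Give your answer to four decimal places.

p = 0.5256

Risk-neutral probability p = (e^0.09 − 0.7)/(1.45 − 0.7) = 0.3942/0.7500 = 0.5256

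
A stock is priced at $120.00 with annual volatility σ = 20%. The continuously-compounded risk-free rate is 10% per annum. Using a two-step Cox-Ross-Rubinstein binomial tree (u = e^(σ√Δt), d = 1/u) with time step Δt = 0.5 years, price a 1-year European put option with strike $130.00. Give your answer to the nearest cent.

CRR parameters: u = e^(σ√Δt) = e^(0.2·√0.5) = 1.1519, d = 1/u = 0.8681
Per-period rate: rΔt = 0.1·0.5 = 0.05, so R = e^0.05 = 1.0513
Risk-neutral probability p = (e^0.05 − 0.8681)/(1.1519 − 0.8681) = 0.1831/0.2838 = 0.6454
Terminal stock prices: S_uu = 159.2, S_ud = 120, S_dd = 90.44
Terminal payoffs (K − S): max(-29.23, 0) = 0, max(10, 0) = 10, max(39.56, 0) = 39.56
Node u (S = 138.2): V_u = e^(−0.05)·[0.6454·0.0000 + 0.3546·10.0000] = 3.3733
Node d (S = 104.2): V_d = e^(−0.05)·[0.6454·10.0000 + 0.3546·39.5634] = 19.4850
Node 0 (S = 120): V_0 = e^(−0.05)·[0.6454·3.3733 + 0.3546·19.4850] = 8.6438

$8.64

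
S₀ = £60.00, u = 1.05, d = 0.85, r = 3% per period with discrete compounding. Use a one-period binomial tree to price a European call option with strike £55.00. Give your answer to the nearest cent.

£6.99

Risk-neutral probability p = (1 + 0.03 − 0.85)/(1.05 − 0.85) = 0.1800/0.2000 = 0.9000
Terminal stock prices: S_u = 63, S_d = 51
Terminal payoffs (S − K): max(8, 0) = 8, max(-4, 0) = 0
Node 0 (S = 60): V_0 = 1/1.03·[0.9000·8.0000 + 0.1000·0.0000] = 6.9903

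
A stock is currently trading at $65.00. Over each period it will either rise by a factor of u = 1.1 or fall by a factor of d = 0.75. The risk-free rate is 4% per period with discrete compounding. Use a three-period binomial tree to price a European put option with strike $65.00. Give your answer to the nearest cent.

Risk-neutral probability p = (1 + 0.04 − 0.75)/(1.1 − 0.75) = 0.2900/0.3500 = 0.8286
Terminal stock prices: S_uuu = 86.52, S_uud = 58.99, S_udd = 40.22, S_ddd = 27.42
Terminal payoffs (K − S): max(-21.52, 0) = 0, max(6.012, 0) = 6.012, max(24.78, 0) = 24.78, max(37.58, 0) = 37.58
Node uu (S = 78.65): V_uu = 1/1.04·[0.8286·0.0000 + 0.1714·6.0125] = 0.9911
Node ud (S = 53.62): V_ud = 1/1.04·[0.8286·6.0125 + 0.1714·24.7812] = 8.8750
Node dd (S = 36.56): V_dd = 1/1.04·[0.8286·24.7812 + 0.1714·37.5781] = 25.9375
Node u (S = 71.5): V_u = 1/1.04·[0.8286·0.9911 + 0.1714·8.8750] = 2.2525
Node d (S = 48.75): V_d = 1/1.04·[0.8286·8.8750 + 0.1714·25.9375] = 11.3462
Node 0 (S = 65): V_0 = 1/1.04·[0.8286·2.2525 + 0.1714·11.3462] = 3.6648

$3.66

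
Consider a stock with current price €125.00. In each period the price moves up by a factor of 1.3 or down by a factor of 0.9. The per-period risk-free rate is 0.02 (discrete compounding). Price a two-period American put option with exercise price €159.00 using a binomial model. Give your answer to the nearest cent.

Risk-neutral probability p = (1 + 0.02 − 0.9)/(1.3 − 0.9) = 0.1200/0.4000 = 0.3000
Terminal stock prices: S_uu = 211.3, S_ud = 146.2, S_dd = 101.2
Terminal payoffs (K − S): max(-52.25, 0) = 0, max(12.75, 0) = 12.75, max(57.75, 0) = 57.75
Node u (S = 162.5): continuation = 1/1.02·[0.3000·0.0000 + 0.7000·12.7500] = 8.7500; exercise value = 0.0000 ≤ continuation, so V_u = 8.7500
Node d (S = 112.5): continuation = 1/1.02·[0.3000·12.7500 + 0.7000·57.7500] = 43.3824; exercise value = 46.5000 > continuation, so V_d = 46.5000 (exercise)
Node 0 (S = 125): continuation = 1/1.02·[0.3000·8.7500 + 0.7000·46.5000] = 34.4853; exercise value = 34.0000 ≤ continuation, so V_0 = 34.4853

€34.49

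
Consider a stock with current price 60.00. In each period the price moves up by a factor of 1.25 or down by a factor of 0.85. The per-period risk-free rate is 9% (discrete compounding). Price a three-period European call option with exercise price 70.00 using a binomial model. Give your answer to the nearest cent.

11.10

Risk-neutral probability p = (1 + 0.09 − 0.85)/(1.25 − 0.85) = 0.2400/0.4000 = 0.6000
Terminal stock prices: S_uuu = 117.2, S_uud = 79.69, S_udd = 54.19, S_ddd = 36.85
Terminal payoffs (S − K): max(47.19, 0) = 47.19, max(9.688, 0) = 9.688, max(-15.81, 0) = 0, max(-33.15, 0) = 0
Node uu (S = 93.75): V_uu = 1/1.09·[0.6000·47.1875 + 0.4000·9.6875] = 29.5298
Node ud (S = 63.75): V_ud = 1/1.09·[0.6000·9.6875 + 0.4000·0.0000] = 5.3326
Node dd (S = 43.35): V_dd = 1/1.09·[0.6000·0.0000 + 0.4000·0.0000] = 0.0000
Node u (S = 75): V_u = 1/1.09·[0.6000·29.5298 + 0.4000·5.3326] = 18.2119
Node d (S = 51): V_d = 1/1.09·[0.6000·5.3326 + 0.4000·0.0000] = 2.9354
Node 0 (S = 60): V_0 = 1/1.09·[0.6000·18.2119 + 0.4000·2.9354] = 11.1021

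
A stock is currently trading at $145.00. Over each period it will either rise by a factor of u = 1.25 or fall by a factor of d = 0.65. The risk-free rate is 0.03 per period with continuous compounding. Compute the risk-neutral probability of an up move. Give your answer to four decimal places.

Risk-neutral probability p = (e^0.03 − 0.65)/(1.25 − 0.65) = 0.3805/0.6000 = 0.6341

p = 0.6341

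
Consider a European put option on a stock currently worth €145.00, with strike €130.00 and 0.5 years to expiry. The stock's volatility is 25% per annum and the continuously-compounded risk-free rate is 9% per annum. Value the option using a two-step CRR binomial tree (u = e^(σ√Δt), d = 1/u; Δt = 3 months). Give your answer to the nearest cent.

€3.17

CRR parameters: u = e^(σ√Δt) = e^(0.25·√0.25) = 1.1331, d = 1/u = 0.8825
Per-period rate: rΔt = 0.09·0.25 = 0.0225, so R = e^0.0225 = 1.0228
Risk-neutral probability p = (e^0.0225 − 0.8825)/(1.1331 − 0.8825) = 0.1403/0.2507 = 0.5596
Terminal stock prices: S_uu = 186.2, S_ud = 145, S_dd = 112.9
Terminal payoffs (K − S): max(-56.18, 0) = 0, max(-15, 0) = 0, max(17.07, 0) = 17.07
Node u (S = 164.3): V_u = e^(−0.0225)·[0.5596·0.0000 + 0.4404·0.0000] = 0.0000
Node d (S = 128): V_d = e^(−0.0225)·[0.5596·0.0000 + 0.4404·17.0739] = 7.3525
Node 0 (S = 145): V_0 = e^(−0.0225)·[0.5596·0.0000 + 0.4404·7.3525] = 3.1662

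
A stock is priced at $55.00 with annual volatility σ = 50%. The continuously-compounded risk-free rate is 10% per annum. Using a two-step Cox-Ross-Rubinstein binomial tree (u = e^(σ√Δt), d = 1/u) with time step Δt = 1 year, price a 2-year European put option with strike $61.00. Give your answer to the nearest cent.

$11.53

CRR parameters: u = e^(σ√Δt) = e^(0.5·√1) = 1.6487, d = 1/u = 0.6065
Per-period rate: rΔt = 0.1·1 = 0.1, so R = e^0.1 = 1.1052
Risk-neutral probability p = (e^0.1 − 0.6065)/(1.6487 − 0.6065) = 0.4986/1.0422 = 0.4785
Terminal stock prices: S_uu = 149.5, S_ud = 55, S_dd = 20.23
Terminal payoffs (K − S): max(-88.51, 0) = 0, max(6, 0) = 6, max(40.77, 0) = 40.77
Node u (S = 90.68): V_u = e^(−0.1)·[0.4785·0.0000 + 0.5215·6.0000] = 2.8315
Node d (S = 33.36): V_d = e^(−0.1)·[0.4785·6.0000 + 0.5215·40.7666] = 21.8359
Node 0 (S = 55): V_0 = e^(−0.1)·[0.4785·2.8315 + 0.5215·21.8359] = 11.5305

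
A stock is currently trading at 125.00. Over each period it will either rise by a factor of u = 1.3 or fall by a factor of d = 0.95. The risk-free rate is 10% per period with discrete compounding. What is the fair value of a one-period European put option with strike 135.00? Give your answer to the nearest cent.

Risk-neutral probability p = (1 + 0.1 − 0.95)/(1.3 − 0.95) = 0.1500/0.3500 = 0.4286
Terminal stock prices: S_u = 162.5, S_d = 118.8
Terminal payoffs (K − S): max(-27.5, 0) = 0, max(16.25, 0) = 16.25
Node 0 (S = 125): V_0 = 1/1.1·[0.4286·0.0000 + 0.5714·16.2500] = 8.4416

8.44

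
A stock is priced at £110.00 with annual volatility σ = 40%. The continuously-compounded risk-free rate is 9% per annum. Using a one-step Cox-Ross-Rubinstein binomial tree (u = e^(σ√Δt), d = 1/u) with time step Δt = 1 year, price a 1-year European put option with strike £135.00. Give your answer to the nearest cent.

CRR parameters: u = e^(σ√Δt) = e^(0.4·√1) = 1.4918, d = 1/u = 0.6703
Per-period rate: rΔt = 0.09·1 = 0.09, so R = e^0.09 = 1.0942
Risk-neutral probability p = (e^0.09 − 0.6703)/(1.4918 − 0.6703) = 0.4239/0.8215 = 0.5159
Terminal stock prices: S_u = 164.1, S_d = 73.74
Terminal payoffs (K − S): max(-29.1, 0) = 0, max(61.26, 0) = 61.26
Node 0 (S = 110): V_0 = e^(−0.09)·[0.5159·0.0000 + 0.4841·61.2648] = 27.1029

£27.10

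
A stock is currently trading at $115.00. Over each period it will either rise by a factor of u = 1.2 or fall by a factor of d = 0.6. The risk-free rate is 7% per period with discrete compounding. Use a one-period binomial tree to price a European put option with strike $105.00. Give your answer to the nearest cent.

$7.29

Risk-neutral probability p = (1 + 0.07 − 0.6)/(1.2 − 0.6) = 0.4700/0.6000 = 0.7833
Terminal stock prices: S_u = 138, S_d = 69
Terminal payoffs (K − S): max(-33, 0) = 0, max(36, 0) = 36
Node 0 (S = 115): V_0 = 1/1.07·[0.7833·0.0000 + 0.2167·36.0000] = 7.2897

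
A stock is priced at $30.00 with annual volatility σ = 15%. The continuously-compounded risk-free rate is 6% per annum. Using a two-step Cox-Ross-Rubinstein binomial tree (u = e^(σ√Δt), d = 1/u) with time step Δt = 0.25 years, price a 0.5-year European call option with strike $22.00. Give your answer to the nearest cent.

CRR parameters: u = e^(σ√Δt) = e^(0.15·√0.25) = 1.0779, d = 1/u = 0.9277
Per-period rate: rΔt = 0.06·0.25 = 0.015, so R = e^0.015 = 1.0151
Risk-neutral probability p = (e^0.015 − 0.9277)/(1.0779 − 0.9277) = 0.0874/0.1501 = 0.5819
Terminal stock prices: S_uu = 34.86, S_ud = 30, S_dd = 25.82
Terminal payoffs (S − K): max(12.86, 0) = 12.86, max(8, 0) = 8, max(3.821, 0) = 3.821
Node u (S = 32.34): V_u = e^(−0.015)·[0.5819·12.8550 + 0.4181·8.0000] = 10.6641
Node d (S = 27.83): V_d = e^(−0.015)·[0.5819·8.0000 + 0.4181·3.8212] = 6.1598
Node 0 (S = 30): V_0 = e^(−0.015)·[0.5819·10.6641 + 0.4181·6.1598] = 8.6502

$8.65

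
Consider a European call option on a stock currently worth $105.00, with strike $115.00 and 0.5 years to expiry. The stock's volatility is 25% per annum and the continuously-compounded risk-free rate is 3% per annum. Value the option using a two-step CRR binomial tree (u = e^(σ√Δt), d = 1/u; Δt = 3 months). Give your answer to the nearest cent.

CRR parameters: u = e^(σ√Δt) = e^(0.25·√0.25) = 1.1331, d = 1/u = 0.8825
Per-period rate: rΔt = 0.03·0.25 = 0.0075, so R = e^0.0075 = 1.0075
Risk-neutral probability p = (e^0.0075 − 0.8825)/(1.1331 − 0.8825) = 0.1250/0.2507 = 0.4988
Terminal stock prices: S_uu = 134.8, S_ud = 105, S_dd = 81.77
Terminal payoffs (S − K): max(19.82, 0) = 19.82, max(-10, 0) = 0, max(-33.23, 0) = 0
Node u (S = 119): V_u = e^(−0.0075)·[0.4988·19.8227 + 0.5012·0.0000] = 9.8142
Node d (S = 92.66): V_d = e^(−0.0075)·[0.4988·0.0000 + 0.5012·0.0000] = 0.0000
Node 0 (S = 105): V_0 = e^(−0.0075)·[0.4988·9.8142 + 0.5012·0.0000] = 4.8590

$4.86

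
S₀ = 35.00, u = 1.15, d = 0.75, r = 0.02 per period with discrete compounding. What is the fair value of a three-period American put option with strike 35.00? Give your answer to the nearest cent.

Risk-neutral probability p = (1 + 0.02 − 0.75)/(1.15 − 0.75) = 0.2700/0.4000 = 0.6750
Terminal stock prices: S_uuu = 53.23, S_uud = 34.72, S_udd = 22.64, S_ddd = 14.77
Terminal payoffs (K − S): max(-18.23, 0) = 0, max(0.2844, 0) = 0.2844, max(12.36, 0) = 12.36, max(20.23, 0) = 20.23
Node uu (S = 46.29): continuation = 1/1.02·[0.6750·0.0000 + 0.3250·0.2844] = 0.0906; exercise value = 0.0000 ≤ continuation, so V_uu = 0.0906
Node ud (S = 30.19): continuation = 1/1.02·[0.6750·0.2844 + 0.3250·12.3594] = 4.1262; exercise value = 4.8125 > continuation, so V_ud = 4.8125 (exercise)
Node dd (S = 19.69): continuation = 1/1.02·[0.6750·12.3594 + 0.3250·20.2344] = 14.6262; exercise value = 15.3125 > continuation, so V_dd = 15.3125 (exercise)
Node u (S = 40.25): continuation = 1/1.02·[0.6750·0.0906 + 0.3250·4.8125] = 1.5934; exercise value = 0.0000 ≤ continuation, so V_u = 1.5934
Node d (S = 26.25): continuation = 1/1.02·[0.6750·4.8125 + 0.3250·15.3125] = 8.0637; exercise value = 8.7500 > continuation, so V_d = 8.7500 (exercise)
Node 0 (S = 35): continuation = 1/1.02·[0.6750·1.5934 + 0.3250·8.7500] = 3.8424; exercise value = 0.0000 ≤ continuation, so V_0 = 3.8424

3.84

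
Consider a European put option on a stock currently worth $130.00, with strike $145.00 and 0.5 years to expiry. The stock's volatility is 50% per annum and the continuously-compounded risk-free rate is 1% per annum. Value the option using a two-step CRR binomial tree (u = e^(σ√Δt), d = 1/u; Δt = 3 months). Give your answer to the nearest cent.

CRR parameters: u = e^(σ√Δt) = e^(0.5·√0.25) = 1.2840, d = 1/u = 0.7788
Per-period rate: rΔt = 0.01·0.25 = 0.0025, so R = e^0.0025 = 1.0025
Risk-neutral probability p = (e^0.0025 − 0.7788)/(1.2840 − 0.7788) = 0.2237/0.5052 = 0.4428
Terminal stock prices: S_uu = 214.3, S_ud = 130, S_dd = 78.85
Terminal payoffs (K − S): max(-69.33, 0) = 0, max(15, 0) = 15, max(66.15, 0) = 66.15
Node u (S = 166.9): V_u = e^(−0.0025)·[0.4428·0.0000 + 0.5572·15.0000] = 8.3375
Node d (S = 101.2): V_d = e^(−0.0025)·[0.4428·15.0000 + 0.5572·66.1510] = 43.3939
Node 0 (S = 130): V_0 = e^(−0.0025)·[0.4428·8.3375 + 0.5572·43.3939] = 27.8021

$27.80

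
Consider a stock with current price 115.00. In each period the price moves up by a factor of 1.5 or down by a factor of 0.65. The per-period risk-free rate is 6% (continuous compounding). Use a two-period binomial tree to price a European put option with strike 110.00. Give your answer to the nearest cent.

14.47

Risk-neutral probability p = (e^0.06 − 0.65)/(1.5 − 0.65) = 0.4118/0.8500 = 0.4845
Terminal stock prices: S_uu = 258.8, S_ud = 112.1, S_dd = 48.59
Terminal payoffs (K − S): max(-148.8, 0) = 0, max(-2.125, 0) = 0, max(61.41, 0) = 61.41
Node u (S = 172.5): V_u = e^(−0.06)·[0.4845·0.0000 + 0.5155·0.0000] = 0.0000
Node d (S = 74.75): V_d = e^(−0.06)·[0.4845·0.0000 + 0.5155·61.4125] = 29.8137
Node 0 (S = 115): V_0 = e^(−0.06)·[0.4845·0.0000 + 0.5155·29.8137] = 14.4736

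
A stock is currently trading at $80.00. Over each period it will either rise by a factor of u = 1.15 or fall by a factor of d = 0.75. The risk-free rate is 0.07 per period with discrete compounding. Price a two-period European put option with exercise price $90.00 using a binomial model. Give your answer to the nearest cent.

Risk-neutral probability p = (1 + 0.07 − 0.75)/(1.15 − 0.75) = 0.3200/0.4000 = 0.8000
Terminal stock prices: S_uu = 105.8, S_ud = 69, S_dd = 45
Terminal payoffs (K − S): max(-15.8, 0) = 0, max(21, 0) = 21, max(45, 0) = 45
Node u (S = 92): V_u = 1/1.07·[0.8000·0.0000 + 0.2000·21.0000] = 3.9252
Node d (S = 60): V_d = 1/1.07·[0.8000·21.0000 + 0.2000·45.0000] = 24.1121
Node 0 (S = 80): V_0 = 1/1.07·[0.8000·3.9252 + 0.2000·24.1121] = 7.4417

$7.44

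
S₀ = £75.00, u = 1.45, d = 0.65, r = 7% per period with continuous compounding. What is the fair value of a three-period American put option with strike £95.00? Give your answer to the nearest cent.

£25.62

Risk-neutral probability p = (e^0.07 − 0.65)/(1.45 − 0.65) = 0.4225/0.8000 = 0.5281
Terminal stock prices: S_uuu = 228.6, S_uud = 102.5, S_udd = 45.95, S_ddd = 20.6
Terminal payoffs (K − S): max(-133.6, 0) = 0, max(-7.497, 0) = 0, max(49.05, 0) = 49.05, max(74.4, 0) = 74.4
Node uu (S = 157.7): continuation = e^(−0.07)·[0.5281·0.0000 + 0.4719·0.0000] = 0.0000; exercise value = 0.0000 ≤ continuation, so V_uu = 0.0000
Node ud (S = 70.69): continuation = e^(−0.07)·[0.5281·0.0000 + 0.4719·49.0531] = 21.5816; exercise value = 24.3125 > continuation, so V_ud = 24.3125 (exercise)
Node dd (S = 31.69): continuation = e^(−0.07)·[0.5281·49.0531 + 0.4719·74.4031] = 56.8899; exercise value = 63.3125 > continuation, so V_dd = 63.3125 (exercise)
Node u (S = 108.8): continuation = e^(−0.07)·[0.5281·0.0000 + 0.4719·24.3125] = 10.6966; exercise value = 0.0000 ≤ continuation, so V_u = 10.6966
Node d (S = 48.75): continuation = e^(−0.07)·[0.5281·24.3125 + 0.4719·63.3125] = 39.8274; exercise value = 46.2500 > continuation, so V_d = 46.2500 (exercise)
Node 0 (S = 75): continuation = e^(−0.07)·[0.5281·10.6966 + 0.4719·46.2500] = 25.6157; exercise value = 20.0000 ≤ continuation, so V_0 = 25.6157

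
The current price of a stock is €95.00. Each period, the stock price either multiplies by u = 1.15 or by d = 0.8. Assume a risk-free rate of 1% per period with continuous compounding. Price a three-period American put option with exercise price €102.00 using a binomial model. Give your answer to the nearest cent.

€13.94

Risk-neutral probability p = (e^0.01 − 0.8)/(1.15 − 0.8) = 0.2101/0.3500 = 0.6001
Terminal stock prices: S_uuu = 144.5, S_uud = 100.5, S_udd = 69.92, S_ddd = 48.64
Terminal payoffs (K − S): max(-42.48, 0) = 0, max(1.49, 0) = 1.49, max(32.08, 0) = 32.08, max(53.36, 0) = 53.36
Node uu (S = 125.6): continuation = e^(−0.01)·[0.6001·0.0000 + 0.3999·1.4900] = 0.5899; exercise value = 0.0000 ≤ continuation, so V_uu = 0.5899
Node ud (S = 87.4): continuation = e^(−0.01)·[0.6001·1.4900 + 0.3999·32.0800] = 13.5851; exercise value = 14.6000 > continuation, so V_ud = 14.6000 (exercise)
Node dd (S = 60.8): continuation = e^(−0.01)·[0.6001·32.0800 + 0.3999·53.3600] = 40.1851; exercise value = 41.2000 > continuation, so V_dd = 41.2000 (exercise)
Node u (S = 109.2): continuation = e^(−0.01)·[0.6001·0.5899 + 0.3999·14.6000] = 6.1303; exercise value = 0.0000 ≤ continuation, so V_u = 6.1303
Node d (S = 76): continuation = e^(−0.01)·[0.6001·14.6000 + 0.3999·41.2000] = 24.9851; exercise value = 26.0000 > continuation, so V_d = 26.0000 (exercise)
Node 0 (S = 95): continuation = e^(−0.01)·[0.6001·6.1303 + 0.3999·26.0000] = 13.9353; exercise value = 7.0000 ≤ continuation, so V_0 = 13.9353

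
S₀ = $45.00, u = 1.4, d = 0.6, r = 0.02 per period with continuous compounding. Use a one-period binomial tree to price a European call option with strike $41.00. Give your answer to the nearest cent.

Risk-neutral probability p = (e^0.02 − 0.6)/(1.4 − 0.6) = 0.4202/0.8000 = 0.5253
Terminal stock prices: S_u = 63, S_d = 27
Terminal payoffs (S − K): max(22, 0) = 22, max(-14, 0) = 0
Node 0 (S = 45): V_0 = e^(−0.02)·[0.5253·22.0000 + 0.4747·0.0000] = 11.3267

$11.33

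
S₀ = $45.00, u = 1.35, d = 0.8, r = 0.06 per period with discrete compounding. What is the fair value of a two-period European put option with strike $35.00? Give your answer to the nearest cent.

Risk-neutral probability p = (1 + 0.06 − 0.8)/(1.35 − 0.8) = 0.2600/0.5500 = 0.4727
Terminal stock prices: S_uu = 82.01, S_ud = 48.6, S_dd = 28.8
Terminal payoffs (K − S): max(-47.01, 0) = 0, max(-13.6, 0) = 0, max(6.2, 0) = 6.2
Node u (S = 60.75): V_u = 1/1.06·[0.4727·0.0000 + 0.5273·0.0000] = 0.0000
Node d (S = 36): V_d = 1/1.06·[0.4727·0.0000 + 0.5273·6.2000] = 3.0840
Node 0 (S = 45): V_0 = 1/1.06·[0.4727·0.0000 + 0.5273·3.0840] = 1.5341

$1.53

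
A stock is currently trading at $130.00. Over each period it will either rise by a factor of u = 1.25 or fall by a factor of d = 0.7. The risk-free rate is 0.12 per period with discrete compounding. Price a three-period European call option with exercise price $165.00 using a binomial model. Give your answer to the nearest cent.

$28.18

Risk-neutral probability p = (1 + 0.12 − 0.7)/(1.25 − 0.7) = 0.4200/0.5500 = 0.7636
Terminal stock prices: S_uuu = 253.9, S_uud = 142.2, S_udd = 79.62, S_ddd = 44.59
Terminal payoffs (S − K): max(88.91, 0) = 88.91, max(-22.81, 0) = 0, max(-85.38, 0) = 0, max(-120.4, 0) = 0
Node uu (S = 203.1): V_uu = 1/1.12·[0.7636·88.9062 + 0.2364·0.0000] = 60.6179
Node ud (S = 113.7): V_ud = 1/1.12·[0.7636·0.0000 + 0.2364·0.0000] = 0.0000
Node dd (S = 63.7): V_dd = 1/1.12·[0.7636·0.0000 + 0.2364·0.0000] = 0.0000
Node u (S = 162.5): V_u = 1/1.12·[0.7636·60.6179 + 0.2364·0.0000] = 41.3304
Node d (S = 91): V_d = 1/1.12·[0.7636·0.0000 + 0.2364·0.0000] = 0.0000
Node 0 (S = 130): V_0 = 1/1.12·[0.7636·41.3304 + 0.2364·0.0000] = 28.1798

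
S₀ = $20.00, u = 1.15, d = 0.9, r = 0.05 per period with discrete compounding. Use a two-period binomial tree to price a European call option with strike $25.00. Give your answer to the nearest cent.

$0.47

Risk-neutral probability p = (1 + 0.05 − 0.9)/(1.15 − 0.9) = 0.1500/0.2500 = 0.6000
Terminal stock prices: S_uu = 26.45, S_ud = 20.7, S_dd = 16.2
Terminal payoffs (S − K): max(1.45, 0) = 1.45, max(-4.3, 0) = 0, max(-8.8, 0) = 0
Node u (S = 23): V_u = 1/1.05·[0.6000·1.4500 + 0.4000·0.0000] = 0.8286
Node d (S = 18): V_d = 1/1.05·[0.6000·0.0000 + 0.4000·0.0000] = 0.0000
Node 0 (S = 20): V_0 = 1/1.05·[0.6000·0.8286 + 0.4000·0.0000] = 0.4735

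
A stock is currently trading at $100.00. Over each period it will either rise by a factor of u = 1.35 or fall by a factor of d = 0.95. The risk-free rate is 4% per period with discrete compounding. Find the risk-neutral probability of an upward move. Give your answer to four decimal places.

p = 0.2250

Risk-neutral probability p = (1 + 0.04 − 0.95)/(1.35 − 0.95) = 0.0900/0.4000 = 0.2250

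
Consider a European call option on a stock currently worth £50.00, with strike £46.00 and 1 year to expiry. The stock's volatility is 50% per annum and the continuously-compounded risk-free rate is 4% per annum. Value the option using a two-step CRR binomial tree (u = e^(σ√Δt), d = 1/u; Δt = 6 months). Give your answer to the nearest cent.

CRR parameters: u = e^(σ√Δt) = e^(0.5·√0.5) = 1.4241, d = 1/u = 0.7022
Per-period rate: rΔt = 0.04·0.5 = 0.02, so R = e^0.02 = 1.0202
Risk-neutral probability p = (e^0.02 − 0.7022)/(1.4241 − 0.7022) = 0.3180/0.7219 = 0.4405
Terminal stock prices: S_uu = 101.4, S_ud = 50, S_dd = 24.65
Terminal payoffs (S − K): max(55.41, 0) = 55.41, max(4, 0) = 4, max(-21.35, 0) = 0
Node u (S = 71.21): V_u = e^(−0.02)·[0.4405·55.4057 + 0.5595·4.0000] = 26.1168
Node d (S = 35.11): V_d = e^(−0.02)·[0.4405·4.0000 + 0.5595·0.0000] = 1.7271
Node 0 (S = 50): V_0 = e^(−0.02)·[0.4405·26.1168 + 0.5595·1.7271] = 12.2239

£12.22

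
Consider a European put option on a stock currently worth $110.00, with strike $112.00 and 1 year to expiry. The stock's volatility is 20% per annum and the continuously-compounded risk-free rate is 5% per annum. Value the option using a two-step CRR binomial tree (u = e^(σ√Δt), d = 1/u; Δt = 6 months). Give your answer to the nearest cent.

CRR parameters: u = e^(σ√Δt) = e^(0.2·√0.5) = 1.1519, d = 1/u = 0.8681
Per-period rate: rΔt = 0.05·0.5 = 0.025, so R = e^0.025 = 1.0253
Risk-neutral probability p = (e^0.025 − 0.8681)/(1.1519 − 0.8681) = 0.1572/0.2838 = 0.5539
Terminal stock prices: S_uu = 146, S_ud = 110, S_dd = 82.9
Terminal payoffs (K − S): max(-33.96, 0) = 0, max(2, 0) = 2, max(29.1, 0) = 29.1
Node u (S = 126.7): V_u = e^(−0.025)·[0.5539·0.0000 + 0.4461·2.0000] = 0.8702
Node d (S = 95.49): V_d = e^(−0.025)·[0.5539·2.0000 + 0.4461·29.0998] = 13.7411
Node 0 (S = 110): V_0 = e^(−0.025)·[0.5539·0.8702 + 0.4461·13.7411] = 6.4485

$6.45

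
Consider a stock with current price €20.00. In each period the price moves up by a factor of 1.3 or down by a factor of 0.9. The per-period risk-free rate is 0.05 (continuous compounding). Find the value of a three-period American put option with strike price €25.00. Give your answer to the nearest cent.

€5.00

Risk-neutral probability p = (e^0.05 − 0.9)/(1.3 − 0.9) = 0.1513/0.4000 = 0.3782
Terminal stock prices: S_uuu = 43.94, S_uud = 30.42, S_udd = 21.06, S_ddd = 14.58
Terminal payoffs (K − S): max(-18.94, 0) = 0, max(-5.42, 0) = 0, max(3.94, 0) = 3.94, max(10.42, 0) = 10.42
Node uu (S = 33.8): continuation = e^(−0.05)·[0.3782·0.0000 + 0.6218·0.0000] = 0.0000; exercise value = 0.0000 ≤ continuation, so V_uu = 0.0000
Node ud (S = 23.4): continuation = e^(−0.05)·[0.3782·0.0000 + 0.6218·3.9400] = 2.3305; exercise value = 1.6000 ≤ continuation, so V_ud = 2.3305
Node dd (S = 16.2): continuation = e^(−0.05)·[0.3782·3.9400 + 0.6218·10.4200] = 7.5807; exercise value = 8.8000 > continuation, so V_dd = 8.8000 (exercise)
Node u (S = 26): continuation = e^(−0.05)·[0.3782·0.0000 + 0.6218·2.3305] = 1.3785; exercise value = 0.0000 ≤ continuation, so V_u = 1.3785
Node d (S = 18): continuation = e^(−0.05)·[0.3782·2.3305 + 0.6218·8.8000] = 6.0435; exercise value = 7.0000 > continuation, so V_d = 7.0000 (exercise)
Node 0 (S = 20): continuation = e^(−0.05)·[0.3782·1.3785 + 0.6218·7.0000] = 4.6364; exercise value = 5.0000 > continuation, so V_0 = 5.0000 (exercise)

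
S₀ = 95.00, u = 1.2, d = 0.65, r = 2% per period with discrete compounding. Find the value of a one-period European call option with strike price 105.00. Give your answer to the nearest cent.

Risk-neutral probability p = (1 + 0.02 − 0.65)/(1.2 − 0.65) = 0.3700/0.5500 = 0.6727
Terminal stock prices: S_u = 114, S_d = 61.75
Terminal payoffs (S − K): max(9, 0) = 9, max(-43.25, 0) = 0
Node 0 (S = 95): V_0 = 1/1.02·[0.6727·9.0000 + 0.3273·0.0000] = 5.9358

5.94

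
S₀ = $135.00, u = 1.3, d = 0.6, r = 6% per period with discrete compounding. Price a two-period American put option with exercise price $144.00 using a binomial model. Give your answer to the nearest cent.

Risk-neutral probability p = (1 + 0.06 − 0.6)/(1.3 − 0.6) = 0.4600/0.7000 = 0.6571
Terminal stock prices: S_uu = 228.2, S_ud = 105.3, S_dd = 48.6
Terminal payoffs (K − S): max(-84.15, 0) = 0, max(38.7, 0) = 38.7, max(95.4, 0) = 95.4
Node u (S = 175.5): continuation = 1/1.06·[0.6571·0.0000 + 0.3429·38.7000] = 12.5175; exercise value = 0.0000 ≤ continuation, so V_u = 12.5175
Node d (S = 81): continuation = 1/1.06·[0.6571·38.7000 + 0.3429·95.4000] = 54.8491; exercise value = 63.0000 > continuation, so V_d = 63.0000 (exercise)
Node 0 (S = 135): continuation = 1/1.06·[0.6571·12.5175 + 0.3429·63.0000] = 28.1375; exercise value = 9.0000 ≤ continuation, so V_0 = 28.1375

$28.14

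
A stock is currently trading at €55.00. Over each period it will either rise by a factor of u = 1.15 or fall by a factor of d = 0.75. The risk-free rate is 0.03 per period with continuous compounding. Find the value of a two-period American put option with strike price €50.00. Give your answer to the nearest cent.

Risk-neutral probability p = (e^0.03 − 0.75)/(1.15 − 0.75) = 0.2805/0.4000 = 0.7011
Terminal stock prices: S_uu = 72.74, S_ud = 47.44, S_dd = 30.94
Terminal payoffs (K − S): max(-22.74, 0) = 0, max(2.563, 0) = 2.563, max(19.06, 0) = 19.06
Node u (S = 63.25): continuation = e^(−0.03)·[0.7011·0.0000 + 0.2989·2.5625] = 0.7432; exercise value = 0.0000 ≤ continuation, so V_u = 0.7432
Node d (S = 41.25): continuation = e^(−0.03)·[0.7011·2.5625 + 0.2989·19.0625] = 7.2723; exercise value = 8.7500 > continuation, so V_d = 8.7500 (exercise)
Node 0 (S = 55): continuation = e^(−0.03)·[0.7011·0.7432 + 0.2989·8.7500] = 3.0435; exercise value = 0.0000 ≤ continuation, so V_0 = 3.0435

€3.04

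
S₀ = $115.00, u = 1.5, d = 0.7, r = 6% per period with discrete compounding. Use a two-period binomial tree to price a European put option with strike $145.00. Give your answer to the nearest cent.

Risk-neutral probability p = (1 + 0.06 − 0.7)/(1.5 − 0.7) = 0.3600/0.8000 = 0.4500
Terminal stock prices: S_uu = 258.8, S_ud = 120.7, S_dd = 56.35
Terminal payoffs (K − S): max(-113.8, 0) = 0, max(24.25, 0) = 24.25, max(88.65, 0) = 88.65
Node u (S = 172.5): V_u = 1/1.06·[0.4500·0.0000 + 0.5500·24.2500] = 12.5825
Node d (S = 80.5): V_d = 1/1.06·[0.4500·24.2500 + 0.5500·88.6500] = 56.2925
Node 0 (S = 115): V_0 = 1/1.06·[0.4500·12.5825 + 0.5500·56.2925] = 34.5500

$34.55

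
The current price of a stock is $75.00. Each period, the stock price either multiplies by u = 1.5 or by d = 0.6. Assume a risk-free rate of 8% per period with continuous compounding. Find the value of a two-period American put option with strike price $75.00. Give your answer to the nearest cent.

$14.41

Risk-neutral probability p = (e^0.08 − 0.6)/(1.5 − 0.6) = 0.4833/0.9000 = 0.5370
Terminal stock prices: S_uu = 168.8, S_ud = 67.5, S_dd = 27
Terminal payoffs (K − S): max(-93.75, 0) = 0, max(7.5, 0) = 7.5, max(48, 0) = 48
Node u (S = 112.5): continuation = e^(−0.08)·[0.5370·0.0000 + 0.4630·7.5000] = 3.2056; exercise value = 0.0000 ≤ continuation, so V_u = 3.2056
Node d (S = 45): continuation = e^(−0.08)·[0.5370·7.5000 + 0.4630·48.0000] = 24.2337; exercise value = 30.0000 > continuation, so V_d = 30.0000 (exercise)
Node 0 (S = 75): continuation = e^(−0.08)·[0.5370·3.2056 + 0.4630·30.0000] = 14.4115; exercise value = 0.0000 ≤ continuation, so V_0 = 14.4115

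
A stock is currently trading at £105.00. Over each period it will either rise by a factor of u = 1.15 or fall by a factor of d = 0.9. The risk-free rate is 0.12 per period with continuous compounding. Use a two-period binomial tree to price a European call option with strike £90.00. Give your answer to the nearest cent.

Risk-neutral probability p = (e^0.12 − 0.9)/(1.15 − 0.9) = 0.2275/0.2500 = 0.9100
Terminal stock prices: S_uu = 138.9, S_ud = 108.7, S_dd = 85.05
Terminal payoffs (S − K): max(48.86, 0) = 48.86, max(18.67, 0) = 18.67, max(-4.95, 0) = 0
Node u (S = 120.7): V_u = e^(−0.12)·[0.9100·48.8625 + 0.0900·18.6750] = 40.9272
Node d (S = 94.5): V_d = e^(−0.12)·[0.9100·18.6750 + 0.0900·0.0000] = 15.0723
Node 0 (S = 105): V_0 = e^(−0.12)·[0.9100·40.9272 + 0.0900·15.0723] = 34.2350

£34.24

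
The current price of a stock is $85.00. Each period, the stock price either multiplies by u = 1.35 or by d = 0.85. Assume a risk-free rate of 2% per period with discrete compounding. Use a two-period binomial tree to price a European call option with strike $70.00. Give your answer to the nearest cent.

$21.31

Risk-neutral probability p = (1 + 0.02 − 0.85)/(1.35 − 0.85) = 0.1700/0.5000 = 0.3400
Terminal stock prices: S_uu = 154.9, S_ud = 97.54, S_dd = 61.41
Terminal payoffs (S − K): max(84.91, 0) = 84.91, max(27.54, 0) = 27.54, max(-8.588, 0) = 0
Node u (S = 114.8): V_u = 1/1.02·[0.3400·84.9125 + 0.6600·27.5375] = 46.1225
Node d (S = 72.25): V_d = 1/1.02·[0.3400·27.5375 + 0.6600·0.0000] = 9.1792
Node 0 (S = 85): V_0 = 1/1.02·[0.3400·46.1225 + 0.6600·9.1792] = 21.3136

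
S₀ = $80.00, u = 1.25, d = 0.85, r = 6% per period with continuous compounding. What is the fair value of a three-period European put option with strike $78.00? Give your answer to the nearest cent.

$4.20

Risk-neutral probability p = (e^0.06 − 0.85)/(1.25 − 0.85) = 0.2118/0.4000 = 0.5296
Terminal stock prices: S_uuu = 156.2, S_uud = 106.2, S_udd = 72.25, S_ddd = 49.13
Terminal payoffs (K − S): max(-78.25, 0) = 0, max(-28.25, 0) = 0, max(5.75, 0) = 5.75, max(28.87, 0) = 28.87
Node uu (S = 125): V_uu = e^(−0.06)·[0.5296·0.0000 + 0.4704·0.0000] = 0.0000
Node ud (S = 85): V_ud = e^(−0.06)·[0.5296·0.0000 + 0.4704·5.7500] = 2.5473
Node dd (S = 57.8): V_dd = e^(−0.06)·[0.5296·5.7500 + 0.4704·28.8700] = 15.6576
Node u (S = 100): V_u = e^(−0.06)·[0.5296·0.0000 + 0.4704·2.5473] = 1.1285
Node d (S = 68): V_d = e^(−0.06)·[0.5296·2.5473 + 0.4704·15.6576] = 8.2070
Node 0 (S = 80): V_0 = e^(−0.06)·[0.5296·1.1285 + 0.4704·8.2070] = 4.1987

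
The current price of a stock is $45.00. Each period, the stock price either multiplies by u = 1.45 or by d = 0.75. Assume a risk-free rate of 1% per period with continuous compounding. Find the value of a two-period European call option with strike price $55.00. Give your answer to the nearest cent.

$5.36

Risk-neutral probability p = (e^0.01 − 0.75)/(1.45 − 0.75) = 0.2601/0.7000 = 0.3715
Terminal stock prices: S_uu = 94.61, S_ud = 48.94, S_dd = 25.31
Terminal payoffs (S − K): max(39.61, 0) = 39.61, max(-6.062, 0) = 0, max(-29.69, 0) = 0
Node u (S = 65.25): V_u = e^(−0.01)·[0.3715·39.6125 + 0.6285·0.0000] = 14.5696
Node d (S = 33.75): V_d = e^(−0.01)·[0.3715·0.0000 + 0.6285·0.0000] = 0.0000
Node 0 (S = 45): V_0 = e^(−0.01)·[0.3715·14.5696 + 0.6285·0.0000] = 5.3588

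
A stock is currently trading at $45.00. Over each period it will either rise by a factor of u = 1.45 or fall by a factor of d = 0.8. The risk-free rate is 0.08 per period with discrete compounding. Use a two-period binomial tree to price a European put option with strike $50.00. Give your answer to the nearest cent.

$5.89

Risk-neutral probability p = (1 + 0.08 − 0.8)/(1.45 − 0.8) = 0.2800/0.6500 = 0.4308
Terminal stock prices: S_uu = 94.61, S_ud = 52.2, S_dd = 28.8
Terminal payoffs (K − S): max(-44.61, 0) = 0, max(-2.2, 0) = 0, max(21.2, 0) = 21.2
Node u (S = 65.25): V_u = 1/1.08·[0.4308·0.0000 + 0.5692·0.0000] = 0.0000
Node d (S = 36): V_d = 1/1.08·[0.4308·0.0000 + 0.5692·21.2000] = 11.1738
Node 0 (S = 45): V_0 = 1/1.08·[0.4308·0.0000 + 0.5692·11.1738] = 5.8893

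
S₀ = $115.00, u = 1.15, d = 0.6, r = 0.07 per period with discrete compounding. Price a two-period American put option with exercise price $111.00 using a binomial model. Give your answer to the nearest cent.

$9.15

Risk-neutral probability p = (1 + 0.07 − 0.6)/(1.15 − 0.6) = 0.4700/0.5500 = 0.8545
Terminal stock prices: S_uu = 152.1, S_ud = 79.35, S_dd = 41.4
Terminal payoffs (K − S): max(-41.09, 0) = 0, max(31.65, 0) = 31.65, max(69.6, 0) = 69.6
Node u (S = 132.2): continuation = 1/1.07·[0.8545·0.0000 + 0.1455·31.6500] = 4.3025; exercise value = 0.0000 ≤ continuation, so V_u = 4.3025
Node d (S = 69): continuation = 1/1.07·[0.8545·31.6500 + 0.1455·69.6000] = 34.7383; exercise value = 42.0000 > continuation, so V_d = 42.0000 (exercise)
Node 0 (S = 115): continuation = 1/1.07·[0.8545·4.3025 + 0.1455·42.0000] = 9.1456; exercise value = 0.0000 ≤ continuation, so V_0 = 9.1456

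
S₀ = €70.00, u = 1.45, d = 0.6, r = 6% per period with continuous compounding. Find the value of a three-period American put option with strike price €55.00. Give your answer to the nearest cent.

Risk-neutral probability p = (e^0.06 − 0.6)/(1.45 − 0.6) = 0.4618/0.8500 = 0.5433
Terminal stock prices: S_uuu = 213.4, S_uud = 88.31, S_udd = 36.54, S_ddd = 15.12
Terminal payoffs (K − S): max(-158.4, 0) = 0, max(-33.31, 0) = 0, max(18.46, 0) = 18.46, max(39.88, 0) = 39.88
Node uu (S = 147.2): continuation = e^(−0.06)·[0.5433·0.0000 + 0.4567·0.0000] = 0.0000; exercise value = 0.0000 ≤ continuation, so V_uu = 0.0000
Node ud (S = 60.9): continuation = e^(−0.06)·[0.5433·0.0000 + 0.4567·18.4600] = 7.9391; exercise value = 0.0000 ≤ continuation, so V_ud = 7.9391
Node dd (S = 25.2): continuation = e^(−0.06)·[0.5433·18.4600 + 0.4567·39.8800] = 26.5970; exercise value = 29.8000 > continuation, so V_dd = 29.8000 (exercise)
Node u (S = 101.5): continuation = e^(−0.06)·[0.5433·0.0000 + 0.4567·7.9391] = 3.4143; exercise value = 0.0000 ≤ continuation, so V_u = 3.4143
Node d (S = 42): continuation = e^(−0.06)·[0.5433·7.9391 + 0.4567·29.8000] = 16.8784; exercise value = 13.0000 ≤ continuation, so V_d = 16.8784
Node 0 (S = 70): continuation = e^(−0.06)·[0.5433·3.4143 + 0.4567·16.8784] = 9.0060; exercise value = 0.0000 ≤ continuation, so V_0 = 9.0060

€9.01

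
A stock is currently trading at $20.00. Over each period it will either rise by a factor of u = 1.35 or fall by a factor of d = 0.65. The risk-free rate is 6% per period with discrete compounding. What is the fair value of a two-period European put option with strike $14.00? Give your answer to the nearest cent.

Risk-neutral probability p = (1 + 0.06 − 0.65)/(1.35 − 0.65) = 0.4100/0.7000 = 0.5857
Terminal stock prices: S_uu = 36.45, S_ud = 17.55, S_dd = 8.45
Terminal payoffs (K − S): max(-22.45, 0) = 0, max(-3.55, 0) = 0, max(5.55, 0) = 5.55
Node u (S = 27): V_u = 1/1.06·[0.5857·0.0000 + 0.4143·0.0000] = 0.0000
Node d (S = 13): V_d = 1/1.06·[0.5857·0.0000 + 0.4143·5.5500] = 2.1691
Node 0 (S = 20): V_0 = 1/1.06·[0.5857·0.0000 + 0.4143·2.1691] = 0.8478

$0.85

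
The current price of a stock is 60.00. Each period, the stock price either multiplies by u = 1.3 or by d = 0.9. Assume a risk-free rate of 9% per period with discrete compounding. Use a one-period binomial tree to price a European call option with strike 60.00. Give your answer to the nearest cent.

7.84

Risk-neutral probability p = (1 + 0.09 − 0.9)/(1.3 − 0.9) = 0.1900/0.4000 = 0.4750
Terminal stock prices: S_u = 78, S_d = 54
Terminal payoffs (S − K): max(18, 0) = 18, max(-6, 0) = 0
Node 0 (S = 60): V_0 = 1/1.09·[0.4750·18.0000 + 0.5250·0.0000] = 7.8440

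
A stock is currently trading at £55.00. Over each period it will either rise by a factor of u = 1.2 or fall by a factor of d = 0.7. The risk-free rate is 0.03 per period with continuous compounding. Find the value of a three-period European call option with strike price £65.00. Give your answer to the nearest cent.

£7.93

Risk-neutral probability p = (e^0.03 − 0.7)/(1.2 − 0.7) = 0.3305/0.5000 = 0.6609
Terminal stock prices: S_uuu = 95.04, S_uud = 55.44, S_udd = 32.34, S_ddd = 18.86
Terminal payoffs (S − K): max(30.04, 0) = 30.04, max(-9.56, 0) = 0, max(-32.66, 0) = 0, max(-46.14, 0) = 0
Node uu (S = 79.2): V_uu = e^(−0.03)·[0.6609·30.0400 + 0.3391·0.0000] = 19.2669
Node ud (S = 46.2): V_ud = e^(−0.03)·[0.6609·0.0000 + 0.3391·0.0000] = 0.0000
Node dd (S = 26.95): V_dd = e^(−0.03)·[0.6609·0.0000 + 0.3391·0.0000] = 0.0000
Node u (S = 66): V_u = e^(−0.03)·[0.6609·19.2669 + 0.3391·0.0000] = 12.3574
Node d (S = 38.5): V_d = e^(−0.03)·[0.6609·0.0000 + 0.3391·0.0000] = 0.0000
Node 0 (S = 55): V_0 = e^(−0.03)·[0.6609·12.3574 + 0.3391·0.0000] = 7.9257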